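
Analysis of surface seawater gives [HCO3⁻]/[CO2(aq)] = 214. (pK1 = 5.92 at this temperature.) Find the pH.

pH = 8.25

From K1 = [H⁺][HCO3⁻]/[CO2(aq)]:  pH = pK1 + log₁₀([HCO3⁻]/[CO2(aq)])
log₁₀(214) = +2.330
pH = 5.92 + (+2.330) = 8.25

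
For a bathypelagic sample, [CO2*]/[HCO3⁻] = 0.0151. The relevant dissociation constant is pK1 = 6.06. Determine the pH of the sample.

pH = 7.88

From K1 = [H⁺][HCO3⁻]/[CO2*]:  pH = pK1 − log₁₀([CO2*]/[HCO3⁻])
log₁₀(0.0151) = -1.821
pH = 6.06 − (-1.821) = 7.88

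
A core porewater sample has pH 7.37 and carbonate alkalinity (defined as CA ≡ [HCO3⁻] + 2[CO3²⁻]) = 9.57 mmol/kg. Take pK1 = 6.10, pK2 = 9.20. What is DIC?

DIC = 9.93 mmol/kg

CA = [HCO3⁻] + 2[CO3²⁻] = (α₁ + 2α₂)·DIC
At pH 7.37: [H⁺]/K1 = 10^-1.27 = 0.053703, K2/[H⁺] = 10^-1.83 = 0.014791
α₁ = 1/(1 + 0.053703 + 0.014791) = 1/1.0685 = 0.9359; α₂ = α₁·K2/[H⁺] = 0.01384
α₁ + 2α₂ = 0.9636
DIC = CA / (α₁ + 2α₂) = 9.57 / 0.9636 = 9.93 mmol/kg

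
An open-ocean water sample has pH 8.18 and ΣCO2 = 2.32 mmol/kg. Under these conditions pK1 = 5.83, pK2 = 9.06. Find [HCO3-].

α₁ = 1 / (1 + [H⁺]/K1 + K2/[H⁺]) = 1 / (1 + 10^-2.35 + 10^-0.88)
   = 1 / (1 + 0.0044668 + 0.13183) = 1/1.1363 = 0.8801
[HCO3⁻] = α₁ × DIC = 0.8801 × 2.32 = 2.04 mmol/kg

[HCO3⁻] = 2.04 mmol/kg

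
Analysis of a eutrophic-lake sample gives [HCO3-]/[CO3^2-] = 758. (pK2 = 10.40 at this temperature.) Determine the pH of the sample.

pH = 7.52

From K2 = [H⁺][CO3^2-]/[HCO3-]:  pH = pK2 − log₁₀([HCO3-]/[CO3^2-])
log₁₀(758) = +2.880
pH = 10.40 − (+2.880) = 7.52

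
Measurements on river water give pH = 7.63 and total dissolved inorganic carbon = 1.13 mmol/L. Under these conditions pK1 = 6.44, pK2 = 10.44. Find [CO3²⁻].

α₂ = 1 / (1 + [H⁺]/K2 + [H⁺]²/(K1K2)) = 1 / (1 + 10^+2.81 + 10^+1.62)
   = 1 / (1 + 645.65 + 41.687) = 1/688.34 = 0.001453
[CO3²⁻] = α₂ × DIC = 0.001453 × 1.13 = 0.00164 mmol/L = 1.64 μmol/L

[CO3²⁻] = 1.64 μmol/L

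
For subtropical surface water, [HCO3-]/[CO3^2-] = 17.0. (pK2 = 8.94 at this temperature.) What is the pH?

pH = 7.71

From K2 = [H⁺][CO3^2-]/[HCO3-]:  pH = pK2 − log₁₀([HCO3-]/[CO3^2-])
log₁₀(17.0) = +1.230
pH = 8.94 − (+1.230) = 7.71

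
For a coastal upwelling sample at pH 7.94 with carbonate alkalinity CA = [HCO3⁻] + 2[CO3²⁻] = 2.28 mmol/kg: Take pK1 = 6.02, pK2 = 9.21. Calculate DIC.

DIC = 2.19 mmol/kg

CA = [HCO3⁻] + 2[CO3²⁻] = (α₁ + 2α₂)·DIC
At pH 7.94: [H⁺]/K1 = 10^-1.92 = 0.012023, K2/[H⁺] = 10^-1.27 = 0.053703
α₁ = 1/(1 + 0.012023 + 0.053703) = 1/1.0657 = 0.9383; α₂ = α₁·K2/[H⁺] = 0.05039
α₁ + 2α₂ = 1.0391
DIC = CA / (α₁ + 2α₂) = 2.28 / 1.0391 = 2.19 mmol/kg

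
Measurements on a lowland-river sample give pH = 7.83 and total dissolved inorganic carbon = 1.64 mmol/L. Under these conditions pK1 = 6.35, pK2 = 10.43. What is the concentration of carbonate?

[CO3²⁻] = 3.98 μmol/L

α₂ = 1 / (1 + [H⁺]/K2 + [H⁺]²/(K1K2)) = 1 / (1 + 10^+2.60 + 10^+1.12)
   = 1 / (1 + 398.11 + 13.183) = 1/412.29 = 0.002425
[CO3²⁻] = α₂ × DIC = 0.002425 × 1.64 = 0.00398 mmol/L = 3.98 μmol/L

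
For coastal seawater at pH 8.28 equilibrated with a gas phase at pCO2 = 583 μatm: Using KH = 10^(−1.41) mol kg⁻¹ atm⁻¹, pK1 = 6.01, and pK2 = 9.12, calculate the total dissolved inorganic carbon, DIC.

[CO2*] = KH · pCO2 = 10^(−1.41) × 583×10^-6 = 2.268×10^-5 mol/kg
α₀ = 1/(1 + K1/[H⁺] + K1K2/[H⁺]²) = 1/(1 + 10^+2.27 + 10^+1.43) = 0.004670
DIC = [CO2*]/α₀ = 2.268×10^-5 / 0.004670 = 4.86 mmol/kg

DIC = 4.86 mmol/kg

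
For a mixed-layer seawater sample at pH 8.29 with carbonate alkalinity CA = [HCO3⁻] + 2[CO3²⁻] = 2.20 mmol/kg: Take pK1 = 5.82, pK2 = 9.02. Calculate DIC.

CA = [HCO3⁻] + 2[CO3²⁻] = (α₁ + 2α₂)·DIC
At pH 8.29: [H⁺]/K1 = 10^-2.47 = 0.0033884, K2/[H⁺] = 10^-0.73 = 0.18621
α₁ = 1/(1 + 0.0033884 + 0.18621) = 1/1.1896 = 0.8406; α₂ = α₁·K2/[H⁺] = 0.1565
α₁ + 2α₂ = 1.1537
DIC = CA / (α₁ + 2α₂) = 2.20 / 1.1537 = 1.91 mmol/kg

DIC = 1.91 mmol/kg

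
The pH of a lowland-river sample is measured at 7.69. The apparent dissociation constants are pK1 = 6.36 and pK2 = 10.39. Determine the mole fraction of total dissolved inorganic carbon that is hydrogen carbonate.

α₁ = 1 / (1 + [H⁺]/K1 + K2/[H⁺]) = 1 / (1 + 10^-1.33 + 10^-2.70)
   = 1 / (1 + 0.046774 + 0.0019953) = 1/1.0488 = 0.9535

α₁ = 0.953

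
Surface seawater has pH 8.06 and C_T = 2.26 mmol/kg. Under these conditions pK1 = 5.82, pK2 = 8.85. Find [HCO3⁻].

[HCO3⁻] = 1.94 mmol/kg

α₁ = 1 / (1 + [H⁺]/K1 + K2/[H⁺]) = 1 / (1 + 10^-2.24 + 10^-0.79)
   = 1 / (1 + 0.0057544 + 0.16218) = 1/1.1679 = 0.8562
[HCO3⁻] = α₁ × DIC = 0.8562 × 2.26 = 1.94 mmol/kg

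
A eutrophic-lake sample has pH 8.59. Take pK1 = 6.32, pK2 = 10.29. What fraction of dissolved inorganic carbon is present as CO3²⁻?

α₂ = 1 / (1 + [H⁺]/K2 + [H⁺]²/(K1K2)) = 1 / (1 + 10^+1.70 + 10^-0.57)
   = 1 / (1 + 50.119 + 0.26915) = 1/51.388 = 0.01946

α₂ = 0.0195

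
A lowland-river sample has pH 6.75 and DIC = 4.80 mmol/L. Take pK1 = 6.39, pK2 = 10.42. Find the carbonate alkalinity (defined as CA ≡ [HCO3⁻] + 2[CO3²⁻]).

CA = [HCO3⁻] + 2[CO3²⁻] = (α₁ + 2α₂)·DIC
At pH 6.75: [H⁺]/K1 = 10^-0.36 = 0.43652, K2/[H⁺] = 10^-3.67 = 0.00021380
α₁ = 1/(1 + 0.43652 + 0.00021380) = 1/1.4367 = 0.6960; α₂ = α₁·K2/[H⁺] = 0.0001488
α₁ + 2α₂ = 0.6963
CA = 0.6963 × 4.80 = 3.34 mmol/L

CA = 3.34 mmol/L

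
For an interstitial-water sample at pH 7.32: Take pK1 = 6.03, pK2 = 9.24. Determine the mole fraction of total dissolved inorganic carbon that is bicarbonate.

α₁ = 1 / (1 + [H⁺]/K1 + K2/[H⁺]) = 1 / (1 + 10^-1.29 + 10^-1.92)
   = 1 / (1 + 0.051286 + 0.012023) = 1/1.0633 = 0.9405

α₁ = 0.940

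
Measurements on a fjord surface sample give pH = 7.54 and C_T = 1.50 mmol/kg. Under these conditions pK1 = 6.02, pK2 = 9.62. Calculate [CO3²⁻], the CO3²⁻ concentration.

α₂ = 1 / (1 + [H⁺]/K2 + [H⁺]²/(K1K2)) = 1 / (1 + 10^+2.08 + 10^+0.56)
   = 1 / (1 + 120.23 + 3.6308) = 1/124.86 = 0.008009
[CO3²⁻] = α₂ × DIC = 0.008009 × 1.50 = 0.0120 mmol/kg = 12.0 μmol/kg

[CO3²⁻] = 12.0 μmol/kg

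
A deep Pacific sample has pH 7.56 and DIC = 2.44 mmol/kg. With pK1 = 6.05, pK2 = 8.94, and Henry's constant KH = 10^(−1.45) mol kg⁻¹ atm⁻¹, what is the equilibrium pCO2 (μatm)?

α₀ = 1 / (1 + K1/[H⁺] + K1K2/[H⁺]²) = 1 / (1 + 10^+1.51 + 10^+0.13)
   = 1 / (1 + 32.359 + 1.3490) = 1/34.708 = 0.02881
[CO2*] = α₀ × DIC = 0.02881 × 2.44 = 0.07030 mmol/kg
pCO2 = [CO2*]/KH = 7.030×10^-5 / 3.548×10^-2 = 1980 μatm

pCO2 = 1980 μatm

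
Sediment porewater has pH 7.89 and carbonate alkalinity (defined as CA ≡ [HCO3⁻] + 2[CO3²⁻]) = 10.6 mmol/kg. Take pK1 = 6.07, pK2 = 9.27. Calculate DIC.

CA = [HCO3⁻] + 2[CO3²⁻] = (α₁ + 2α₂)·DIC
At pH 7.89: [H⁺]/K1 = 10^-1.82 = 0.015136, K2/[H⁺] = 10^-1.38 = 0.041687
α₁ = 1/(1 + 0.015136 + 0.041687) = 1/1.0568 = 0.9462; α₂ = α₁·K2/[H⁺] = 0.03945
α₁ + 2α₂ = 1.0251
DIC = CA / (α₁ + 2α₂) = 10.6 / 1.0251 = 10.3 mmol/kg

DIC = 10.3 mmol/kg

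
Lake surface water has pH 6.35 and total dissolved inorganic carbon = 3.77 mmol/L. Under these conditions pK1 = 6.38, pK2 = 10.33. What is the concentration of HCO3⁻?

α₁ = 1 / (1 + [H⁺]/K1 + K2/[H⁺]) = 1 / (1 + 10^+0.03 + 10^-3.98)
   = 1 / (1 + 1.0715 + 0.00010471) = 1/2.0716 = 0.4827
[HCO3⁻] = α₁ × DIC = 0.4827 × 3.77 = 1.82 mmol/L

[HCO3⁻] = 1.82 mmol/L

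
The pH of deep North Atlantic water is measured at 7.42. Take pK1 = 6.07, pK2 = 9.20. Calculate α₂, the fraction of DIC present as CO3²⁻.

α₂ = 1 / (1 + [H⁺]/K2 + [H⁺]²/(K1K2)) = 1 / (1 + 10^+1.78 + 10^+0.43)
   = 1 / (1 + 60.256 + 2.6915) = 1/63.947 = 0.01564

α₂ = 0.0156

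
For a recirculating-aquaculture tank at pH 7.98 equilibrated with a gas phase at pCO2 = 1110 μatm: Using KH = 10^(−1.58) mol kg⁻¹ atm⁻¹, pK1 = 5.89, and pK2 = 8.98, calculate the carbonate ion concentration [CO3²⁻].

[CO3²⁻] = 0.359 mmol/kg

[CO2*] = KH · pCO2 = 10^(−1.58) × 1110×10^-6 = 2.920×10^-5 mol/kg
α₀ = 1/(1 + K1/[H⁺] + K1K2/[H⁺]²) = 1/(1 + 10^+2.09 + 10^+1.09) = 0.007335
DIC = [CO2*]/α₀ = 2.920×10^-5 / 0.007335 = 3.980 mmol/kg
[CO3²⁻] = α₂·DIC; α₂ = 0.09024, so [CO3²⁻] = 0.09024 × 3.980 = 0.359 mmol/kg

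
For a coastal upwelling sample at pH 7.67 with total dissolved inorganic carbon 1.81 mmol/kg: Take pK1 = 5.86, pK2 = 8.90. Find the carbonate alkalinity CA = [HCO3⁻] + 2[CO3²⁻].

CA = [HCO3⁻] + 2[CO3²⁻] = (α₁ + 2α₂)·DIC
At pH 7.67: [H⁺]/K1 = 10^-1.81 = 0.015488, K2/[H⁺] = 10^-1.23 = 0.058884
α₁ = 1/(1 + 0.015488 + 0.058884) = 1/1.0744 = 0.9308; α₂ = α₁·K2/[H⁺] = 0.05481
α₁ + 2α₂ = 1.0404
CA = 1.0404 × 1.81 = 1.88 mmol/kg

CA = 1.88 mmol/kg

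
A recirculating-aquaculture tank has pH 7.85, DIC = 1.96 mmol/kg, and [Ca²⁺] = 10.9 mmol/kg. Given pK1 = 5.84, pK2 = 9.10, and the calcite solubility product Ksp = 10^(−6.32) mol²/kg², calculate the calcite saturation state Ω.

Ω = 2.35

α₂ = 1 / (1 + [H⁺]/K2 + [H⁺]²/(K1K2)) = 1 / (1 + 10^+1.25 + 10^-0.76)
   = 1 / (1 + 17.783 + 0.17378) = 1/18.957 = 0.05275
[CO3²⁻] = α₂ × DIC = 0.05275 × 1.96 = 0.1034 mmol/kg
Ksp = 10^(−6.32) = 4.786×10^-7
Ω = [Ca²⁺][CO3²⁻]/Ksp = (10.9×10^-3)(1.034×10^-4) / 4.786×10^-7 = 2.35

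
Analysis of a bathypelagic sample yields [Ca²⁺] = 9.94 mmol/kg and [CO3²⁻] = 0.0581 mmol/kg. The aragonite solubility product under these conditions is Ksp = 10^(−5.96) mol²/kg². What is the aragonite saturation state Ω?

Ksp = 10^(−5.96) = 1.096×10^-6
Ω = [Ca²⁺][CO3²⁻]/Ksp = (9.94×10^-3)(0.0581×10^-3) / 1.096×10^-6 = 0.527

Ω = 0.527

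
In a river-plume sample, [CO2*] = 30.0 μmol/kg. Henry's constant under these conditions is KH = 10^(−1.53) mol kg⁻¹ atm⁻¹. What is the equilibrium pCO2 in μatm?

KH = 10^(−1.53) = 2.951×10^-2 mol kg⁻¹ atm⁻¹
pCO2 = [CO2*]/KH = 30.0×10^-6 / 2.951×10^-2 = 1.02×10^-3 atm = 1020 μatm

pCO2 = 1020 μatm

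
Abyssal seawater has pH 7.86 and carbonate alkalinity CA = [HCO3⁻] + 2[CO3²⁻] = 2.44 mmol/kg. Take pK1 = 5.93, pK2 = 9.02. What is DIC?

CA = [HCO3⁻] + 2[CO3²⁻] = (α₁ + 2α₂)·DIC
At pH 7.86: [H⁺]/K1 = 10^-1.93 = 0.011749, K2/[H⁺] = 10^-1.16 = 0.069183
α₁ = 1/(1 + 0.011749 + 0.069183) = 1/1.0809 = 0.9251; α₂ = α₁·K2/[H⁺] = 0.06400
α₁ + 2α₂ = 1.0531
DIC = CA / (α₁ + 2α₂) = 2.44 / 1.0531 = 2.32 mmol/kg

DIC = 2.32 mmol/kg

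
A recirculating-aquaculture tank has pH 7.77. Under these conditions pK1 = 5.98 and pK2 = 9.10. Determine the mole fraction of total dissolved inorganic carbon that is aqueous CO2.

α₀ = 1 / (1 + K1/[H⁺] + K1K2/[H⁺]²) = 1 / (1 + 10^+1.79 + 10^+0.46)
   = 1 / (1 + 61.660 + 2.8840) = 1/65.544 = 0.01526

α₀ = 0.0153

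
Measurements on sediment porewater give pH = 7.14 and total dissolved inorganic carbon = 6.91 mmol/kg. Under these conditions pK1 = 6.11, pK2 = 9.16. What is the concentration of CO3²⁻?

α₂ = 1 / (1 + [H⁺]/K2 + [H⁺]²/(K1K2)) = 1 / (1 + 10^+2.02 + 10^+0.99)
   = 1 / (1 + 104.71 + 9.7724) = 1/115.49 = 0.008659
[CO3²⁻] = α₂ × DIC = 0.008659 × 6.91 = 0.0598 mmol/kg

[CO3²⁻] = 0.0598 mmol/kg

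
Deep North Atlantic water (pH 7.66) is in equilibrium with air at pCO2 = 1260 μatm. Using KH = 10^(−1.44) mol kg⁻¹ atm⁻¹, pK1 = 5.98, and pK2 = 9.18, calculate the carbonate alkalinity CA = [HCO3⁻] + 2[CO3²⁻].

CA = 2.32 mmol/kg

[CO2*] = KH · pCO2 = 10^(−1.44) × 1260×10^-6 = 4.575×10^-5 mol/kg
α₀ = 1/(1 + K1/[H⁺] + K1K2/[H⁺]²) = 1/(1 + 10^+1.68 + 10^+0.16) = 0.01988
DIC = [CO2*]/α₀ = 4.575×10^-5 / 0.01988 = 2.302 mmol/kg
CA = (α₁ + 2α₂)·DIC = (0.9514 + 2×0.02873) × 2.302 = 2.32 mmol/kg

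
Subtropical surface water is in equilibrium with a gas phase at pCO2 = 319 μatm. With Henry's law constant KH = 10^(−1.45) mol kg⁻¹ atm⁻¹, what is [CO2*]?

KH = 10^(−1.45) = 3.548×10^-2 mol kg⁻¹ atm⁻¹
[CO2*] = KH · pCO2 = 3.548×10^-2 × 319×10^-6 atm = 1.13×10^-5 mol/kg

[CO2*] = 11.3 μmol/kg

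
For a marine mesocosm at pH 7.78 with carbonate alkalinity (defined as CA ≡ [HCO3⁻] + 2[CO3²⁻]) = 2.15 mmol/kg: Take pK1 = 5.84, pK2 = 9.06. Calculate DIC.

DIC = 2.07 mmol/kg

CA = [HCO3⁻] + 2[CO3²⁻] = (α₁ + 2α₂)·DIC
At pH 7.78: [H⁺]/K1 = 10^-1.94 = 0.011482, K2/[H⁺] = 10^-1.28 = 0.052481
α₁ = 1/(1 + 0.011482 + 0.052481) = 1/1.0640 = 0.9399; α₂ = α₁·K2/[H⁺] = 0.04933
α₁ + 2α₂ = 1.0385
DIC = CA / (α₁ + 2α₂) = 2.15 / 1.0385 = 2.07 mmol/kg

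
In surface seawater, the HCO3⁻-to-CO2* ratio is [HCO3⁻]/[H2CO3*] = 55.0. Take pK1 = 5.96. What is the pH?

pH = 7.70

From K1 = [H⁺][HCO3⁻]/[H2CO3*]:  pH = pK1 + log₁₀([HCO3⁻]/[H2CO3*])
log₁₀(55.0) = +1.740
pH = 5.96 + (+1.740) = 7.70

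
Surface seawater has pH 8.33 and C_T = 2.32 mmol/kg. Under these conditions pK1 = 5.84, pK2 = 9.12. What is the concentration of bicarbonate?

[HCO3⁻] = 1.99 mmol/kg

α₁ = 1 / (1 + [H⁺]/K1 + K2/[H⁺]) = 1 / (1 + 10^-2.49 + 10^-0.79)
   = 1 / (1 + 0.0032359 + 0.16218) = 1/1.1654 = 0.8581
[HCO3⁻] = α₁ × DIC = 0.8581 × 2.32 = 1.99 mmol/kg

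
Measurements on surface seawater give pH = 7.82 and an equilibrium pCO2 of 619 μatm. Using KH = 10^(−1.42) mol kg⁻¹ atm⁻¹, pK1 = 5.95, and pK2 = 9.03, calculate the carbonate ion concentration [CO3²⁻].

[CO2*] = KH · pCO2 = 10^(−1.42) × 619×10^-6 = 2.353×10^-5 mol/kg
α₀ = 1/(1 + K1/[H⁺] + K1K2/[H⁺]²) = 1/(1 + 10^+1.87 + 10^+0.66) = 0.01255
DIC = [CO2*]/α₀ = 2.353×10^-5 / 0.01255 = 1.876 mmol/kg
[CO3²⁻] = α₂·DIC; α₂ = 0.05735, so [CO3²⁻] = 0.05735 × 1.876 = 0.108 mmol/kg

[CO3²⁻] = 0.108 mmol/kg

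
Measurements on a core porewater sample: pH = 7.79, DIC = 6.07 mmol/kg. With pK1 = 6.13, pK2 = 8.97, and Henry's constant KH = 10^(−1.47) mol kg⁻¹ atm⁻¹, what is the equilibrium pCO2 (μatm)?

pCO2 = 3600 μatm

α₀ = 1 / (1 + K1/[H⁺] + K1K2/[H⁺]²) = 1 / (1 + 10^+1.66 + 10^+0.48)
   = 1 / (1 + 45.709 + 3.0200) = 1/49.729 = 0.02011
[CO2*] = α₀ × DIC = 0.02011 × 6.07 = 0.1221 mmol/kg
pCO2 = [CO2*]/KH = 1.221×10^-4 / 3.388×10^-2 = 3600 μatm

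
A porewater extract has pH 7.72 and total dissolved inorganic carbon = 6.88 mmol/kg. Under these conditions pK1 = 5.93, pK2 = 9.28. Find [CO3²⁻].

[CO3²⁻] = 0.182 mmol/kg

α₂ = 1 / (1 + [H⁺]/K2 + [H⁺]²/(K1K2)) = 1 / (1 + 10^+1.56 + 10^-0.23)
   = 1 / (1 + 36.308 + 0.58884) = 1/37.897 = 0.02639
[CO3²⁻] = α₂ × DIC = 0.02639 × 6.88 = 0.182 mmol/kg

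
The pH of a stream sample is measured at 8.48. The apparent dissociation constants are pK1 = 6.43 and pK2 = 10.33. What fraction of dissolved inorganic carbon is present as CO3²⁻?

α₂ = 0.0138

α₂ = 1 / (1 + [H⁺]/K2 + [H⁺]²/(K1K2)) = 1 / (1 + 10^+1.85 + 10^-0.20)
   = 1 / (1 + 70.795 + 0.63096) = 1/72.426 = 0.01381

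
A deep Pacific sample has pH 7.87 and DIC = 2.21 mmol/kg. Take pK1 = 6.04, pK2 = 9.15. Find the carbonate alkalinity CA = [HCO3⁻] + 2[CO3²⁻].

CA = 2.29 mmol/kg

CA = [HCO3⁻] + 2[CO3²⁻] = (α₁ + 2α₂)·DIC
At pH 7.87: [H⁺]/K1 = 10^-1.83 = 0.014791, K2/[H⁺] = 10^-1.28 = 0.052481
α₁ = 1/(1 + 0.014791 + 0.052481) = 1/1.0673 = 0.9370; α₂ = α₁·K2/[H⁺] = 0.04917
α₁ + 2α₂ = 1.0353
CA = 1.0353 × 2.21 = 2.29 mmol/kg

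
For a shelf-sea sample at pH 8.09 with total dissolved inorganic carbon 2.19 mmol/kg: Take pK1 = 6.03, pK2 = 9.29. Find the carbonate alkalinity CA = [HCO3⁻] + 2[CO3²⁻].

CA = 2.30 mmol/kg

CA = [HCO3⁻] + 2[CO3²⁻] = (α₁ + 2α₂)·DIC
At pH 8.09: [H⁺]/K1 = 10^-2.06 = 0.0087096, K2/[H⁺] = 10^-1.20 = 0.063096
α₁ = 1/(1 + 0.0087096 + 0.063096) = 1/1.0718 = 0.9330; α₂ = α₁·K2/[H⁺] = 0.05887
α₁ + 2α₂ = 1.0507
CA = 1.0507 × 2.19 = 2.30 mmol/kg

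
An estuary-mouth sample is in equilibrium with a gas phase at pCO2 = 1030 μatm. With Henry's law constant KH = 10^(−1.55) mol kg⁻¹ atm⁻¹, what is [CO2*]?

KH = 10^(−1.55) = 2.818×10^-2 mol kg⁻¹ atm⁻¹
[CO2*] = KH · pCO2 = 2.818×10^-2 × 1030×10^-6 atm = 2.90×10^-5 mol/kg

[CO2*] = 29.0 μmol/kg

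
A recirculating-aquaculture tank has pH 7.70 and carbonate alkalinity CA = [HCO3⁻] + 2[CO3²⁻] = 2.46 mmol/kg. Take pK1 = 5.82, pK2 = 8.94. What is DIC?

CA = [HCO3⁻] + 2[CO3²⁻] = (α₁ + 2α₂)·DIC
At pH 7.70: [H⁺]/K1 = 10^-1.88 = 0.013183, K2/[H⁺] = 10^-1.24 = 0.057544
α₁ = 1/(1 + 0.013183 + 0.057544) = 1/1.0707 = 0.9339; α₂ = α₁·K2/[H⁺] = 0.05374
α₁ + 2α₂ = 1.0414
DIC = CA / (α₁ + 2α₂) = 2.46 / 1.0414 = 2.36 mmol/kg

DIC = 2.36 mmol/kg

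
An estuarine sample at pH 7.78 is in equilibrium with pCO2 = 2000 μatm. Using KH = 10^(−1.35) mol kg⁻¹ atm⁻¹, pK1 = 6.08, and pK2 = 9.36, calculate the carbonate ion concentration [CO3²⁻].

[CO3²⁻] = 0.118 mmol/kg

[CO2*] = KH · pCO2 = 10^(−1.35) × 2000×10^-6 = 8.934×10^-5 mol/kg
α₀ = 1/(1 + K1/[H⁺] + K1K2/[H⁺]²) = 1/(1 + 10^+1.70 + 10^+0.12) = 0.01907
DIC = [CO2*]/α₀ = 8.934×10^-5 / 0.01907 = 4.685 mmol/kg
[CO3²⁻] = α₂·DIC; α₂ = 0.02514, so [CO3²⁻] = 0.02514 × 4.685 = 0.118 mmol/kg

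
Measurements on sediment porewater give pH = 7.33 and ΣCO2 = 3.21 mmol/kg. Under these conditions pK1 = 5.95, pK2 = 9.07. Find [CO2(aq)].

[CO2*] = 0.126 mmol/kg

α₀ = 1 / (1 + K1/[H⁺] + K1K2/[H⁺]²) = 1 / (1 + 10^+1.38 + 10^-0.36)
   = 1 / (1 + 23.988 + 0.43652) = 1/25.425 = 0.03933
[CO2*] = α₀ × DIC = 0.03933 × 3.21 = 0.126 mmol/kg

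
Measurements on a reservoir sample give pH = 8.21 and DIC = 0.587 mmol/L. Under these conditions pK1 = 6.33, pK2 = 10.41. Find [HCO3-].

[HCO3⁻] = 0.576 mmol/L

α₁ = 1 / (1 + [H⁺]/K1 + K2/[H⁺]) = 1 / (1 + 10^-1.88 + 10^-2.20)
   = 1 / (1 + 0.013183 + 0.0063096) = 1/1.0195 = 0.9809
[HCO3⁻] = α₁ × DIC = 0.9809 × 0.587 = 0.576 mmol/L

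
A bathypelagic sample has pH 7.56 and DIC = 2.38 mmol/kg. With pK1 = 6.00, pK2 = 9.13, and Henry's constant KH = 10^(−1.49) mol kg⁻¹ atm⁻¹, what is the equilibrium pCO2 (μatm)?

α₀ = 1 / (1 + K1/[H⁺] + K1K2/[H⁺]²) = 1 / (1 + 10^+1.56 + 10^-0.01)
   = 1 / (1 + 36.308 + 0.97724) = 1/38.285 = 0.02612
[CO2*] = α₀ × DIC = 0.02612 × 2.38 = 0.06217 mmol/kg
pCO2 = [CO2*]/KH = 6.217×10^-5 / 3.236×10^-2 = 1920 μatm

pCO2 = 1920 μatm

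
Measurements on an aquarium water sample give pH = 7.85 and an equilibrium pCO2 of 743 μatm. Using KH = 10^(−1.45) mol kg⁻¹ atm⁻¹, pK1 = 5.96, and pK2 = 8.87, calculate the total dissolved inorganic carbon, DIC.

DIC = 2.27 mmol/kg

[CO2*] = KH · pCO2 = 10^(−1.45) × 743×10^-6 = 2.636×10^-5 mol/kg
α₀ = 1/(1 + K1/[H⁺] + K1K2/[H⁺]²) = 1/(1 + 10^+1.89 + 10^+0.87) = 0.01162
DIC = [CO2*]/α₀ = 2.636×10^-5 / 0.01162 = 2.27 mmol/kg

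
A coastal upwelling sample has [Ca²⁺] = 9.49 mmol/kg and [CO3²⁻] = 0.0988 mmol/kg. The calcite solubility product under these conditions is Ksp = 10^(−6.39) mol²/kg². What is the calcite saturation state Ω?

Ksp = 10^(−6.39) = 4.074×10^-7
Ω = [Ca²⁺][CO3²⁻]/Ksp = (9.49×10^-3)(0.0988×10^-3) / 4.074×10^-7 = 2.30

Ω = 2.30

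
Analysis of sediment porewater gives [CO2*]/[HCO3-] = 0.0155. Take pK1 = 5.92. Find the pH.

pH = 7.73

From K1 = [H⁺][HCO3-]/[CO2*]:  pH = pK1 − log₁₀([CO2*]/[HCO3-])
log₁₀(0.0155) = -1.810
pH = 5.92 − (-1.810) = 7.73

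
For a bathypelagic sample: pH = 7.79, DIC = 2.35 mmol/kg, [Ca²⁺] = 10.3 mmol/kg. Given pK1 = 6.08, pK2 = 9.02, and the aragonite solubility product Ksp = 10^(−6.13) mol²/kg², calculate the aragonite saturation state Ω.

α₂ = 1 / (1 + [H⁺]/K2 + [H⁺]²/(K1K2)) = 1 / (1 + 10^+1.23 + 10^-0.48)
   = 1 / (1 + 16.982 + 0.33113) = 1/18.314 = 0.05460
[CO3²⁻] = α₂ × DIC = 0.05460 × 2.35 = 0.1283 mmol/kg
Ksp = 10^(−6.13) = 7.413×10^-7
Ω = [Ca²⁺][CO3²⁻]/Ksp = (10.3×10^-3)(1.283×10^-4) / 7.413×10^-7 = 1.78

Ω = 1.78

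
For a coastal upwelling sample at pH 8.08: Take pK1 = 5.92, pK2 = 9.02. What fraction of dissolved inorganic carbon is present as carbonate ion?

α₂ = 1 / (1 + [H⁺]/K2 + [H⁺]²/(K1K2)) = 1 / (1 + 10^+0.94 + 10^-1.22)
   = 1 / (1 + 8.7096 + 0.060256) = 1/9.7699 = 0.1024

α₂ = 0.102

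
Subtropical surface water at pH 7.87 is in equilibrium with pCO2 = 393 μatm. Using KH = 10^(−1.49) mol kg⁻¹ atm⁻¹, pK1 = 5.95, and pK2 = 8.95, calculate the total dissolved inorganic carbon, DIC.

DIC = 1.16 mmol/kg

[CO2*] = KH · pCO2 = 10^(−1.49) × 393×10^-6 = 1.272×10^-5 mol/kg
α₀ = 1/(1 + K1/[H⁺] + K1K2/[H⁺]²) = 1/(1 + 10^+1.92 + 10^+0.84) = 0.01098
DIC = [CO2*]/α₀ = 1.272×10^-5 / 0.01098 = 1.16 mmol/kg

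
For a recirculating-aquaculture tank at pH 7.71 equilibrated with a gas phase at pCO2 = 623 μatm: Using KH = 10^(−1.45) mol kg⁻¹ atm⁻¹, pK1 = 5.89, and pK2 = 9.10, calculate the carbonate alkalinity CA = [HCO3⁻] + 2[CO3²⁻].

CA = 1.58 mmol/kg

[CO2*] = KH · pCO2 = 10^(−1.45) × 623×10^-6 = 2.210×10^-5 mol/kg
α₀ = 1/(1 + K1/[H⁺] + K1K2/[H⁺]²) = 1/(1 + 10^+1.82 + 10^+0.43) = 0.01433
DIC = [CO2*]/α₀ = 2.210×10^-5 / 0.01433 = 1.542 mmol/kg
CA = (α₁ + 2α₂)·DIC = (0.9471 + 2×0.03858) × 1.542 = 1.58 mmol/kg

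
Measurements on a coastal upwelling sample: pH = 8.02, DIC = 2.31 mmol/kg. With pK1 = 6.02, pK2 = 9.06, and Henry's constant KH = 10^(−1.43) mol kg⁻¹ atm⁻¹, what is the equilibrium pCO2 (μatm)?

α₀ = 1 / (1 + K1/[H⁺] + K1K2/[H⁺]²) = 1 / (1 + 10^+2.00 + 10^+0.96)
   = 1 / (1 + 100.00 + 9.1201) = 1/110.12 = 0.009081
[CO2*] = α₀ × DIC = 0.009081 × 2.31 = 0.02098 mmol/kg
pCO2 = [CO2*]/KH = 2.098×10^-5 / 3.715×10^-2 = 565 μatm

pCO2 = 565 μatm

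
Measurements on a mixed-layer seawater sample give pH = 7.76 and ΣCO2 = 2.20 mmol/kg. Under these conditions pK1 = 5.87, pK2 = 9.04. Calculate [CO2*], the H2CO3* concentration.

[CO2*] = 0.0266 mmol/kg

α₀ = 1 / (1 + K1/[H⁺] + K1K2/[H⁺]²) = 1 / (1 + 10^+1.89 + 10^+0.61)
   = 1 / (1 + 77.625 + 4.0738) = 1/82.699 = 0.01209
[CO2*] = α₀ × DIC = 0.01209 × 2.20 = 0.0266 mmol/kg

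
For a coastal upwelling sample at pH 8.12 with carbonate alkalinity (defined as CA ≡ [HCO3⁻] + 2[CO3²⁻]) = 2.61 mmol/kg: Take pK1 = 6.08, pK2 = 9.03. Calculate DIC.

DIC = 2.37 mmol/kg

CA = [HCO3⁻] + 2[CO3²⁻] = (α₁ + 2α₂)·DIC
At pH 8.12: [H⁺]/K1 = 10^-2.04 = 0.0091201, K2/[H⁺] = 10^-0.91 = 0.12303
α₁ = 1/(1 + 0.0091201 + 0.12303) = 1/1.1321 = 0.8833; α₂ = α₁·K2/[H⁺] = 0.1087
α₁ + 2α₂ = 1.1006
DIC = CA / (α₁ + 2α₂) = 2.61 / 1.1006 = 2.37 mmol/kg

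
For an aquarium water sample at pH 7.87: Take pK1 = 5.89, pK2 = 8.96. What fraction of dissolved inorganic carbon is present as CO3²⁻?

α₂ = 1 / (1 + [H⁺]/K2 + [H⁺]²/(K1K2)) = 1 / (1 + 10^+1.09 + 10^-0.89)
   = 1 / (1 + 12.303 + 0.12882) = 1/13.432 = 0.07445

α₂ = 0.0745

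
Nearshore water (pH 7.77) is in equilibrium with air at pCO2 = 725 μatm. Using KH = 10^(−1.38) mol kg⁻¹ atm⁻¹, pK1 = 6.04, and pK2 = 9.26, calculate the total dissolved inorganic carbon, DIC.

DIC = 1.71 mmol/kg

[CO2*] = KH · pCO2 = 10^(−1.38) × 725×10^-6 = 3.022×10^-5 mol/kg
α₀ = 1/(1 + K1/[H⁺] + K1K2/[H⁺]²) = 1/(1 + 10^+1.73 + 10^+0.24) = 0.01772
DIC = [CO2*]/α₀ = 3.022×10^-5 / 0.01772 = 1.71 mmol/kg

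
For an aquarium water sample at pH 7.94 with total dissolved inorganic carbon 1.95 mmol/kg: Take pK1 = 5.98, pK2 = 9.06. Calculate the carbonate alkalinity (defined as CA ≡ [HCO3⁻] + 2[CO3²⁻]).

CA = 2.07 mmol/kg

CA = [HCO3⁻] + 2[CO3²⁻] = (α₁ + 2α₂)·DIC
At pH 7.94: [H⁺]/K1 = 10^-1.96 = 0.010965, K2/[H⁺] = 10^-1.12 = 0.075858
α₁ = 1/(1 + 0.010965 + 0.075858) = 1/1.0868 = 0.9201; α₂ = α₁·K2/[H⁺] = 0.06980
α₁ + 2α₂ = 1.0597
CA = 1.0597 × 1.95 = 2.07 mmol/kg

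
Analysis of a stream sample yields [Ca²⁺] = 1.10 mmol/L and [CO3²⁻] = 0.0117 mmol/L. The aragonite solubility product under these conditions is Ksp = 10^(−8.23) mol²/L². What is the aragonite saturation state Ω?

Ksp = 10^(−8.23) = 5.888×10^-9
Ω = [Ca²⁺][CO3²⁻]/Ksp = (1.10×10^-3)(0.0117×10^-3) / 5.888×10^-9 = 2.19

Ω = 2.19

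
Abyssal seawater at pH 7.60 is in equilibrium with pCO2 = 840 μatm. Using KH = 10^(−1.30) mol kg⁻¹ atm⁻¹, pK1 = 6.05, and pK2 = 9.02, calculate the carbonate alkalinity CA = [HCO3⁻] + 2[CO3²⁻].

CA = 1.61 mmol/kg

[CO2*] = KH · pCO2 = 10^(−1.30) × 840×10^-6 = 4.210×10^-5 mol/kg
α₀ = 1/(1 + K1/[H⁺] + K1K2/[H⁺]²) = 1/(1 + 10^+1.55 + 10^+0.13) = 0.02643
DIC = [CO2*]/α₀ = 4.210×10^-5 / 0.02643 = 1.593 mmol/kg
CA = (α₁ + 2α₂)·DIC = (0.9379 + 2×0.03566) × 1.593 = 1.61 mmol/kg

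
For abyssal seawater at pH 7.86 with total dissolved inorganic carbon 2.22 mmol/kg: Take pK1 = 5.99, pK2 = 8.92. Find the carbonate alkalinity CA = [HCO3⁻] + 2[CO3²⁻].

CA = 2.37 mmol/kg

CA = [HCO3⁻] + 2[CO3²⁻] = (α₁ + 2α₂)·DIC
At pH 7.86: [H⁺]/K1 = 10^-1.87 = 0.013490, K2/[H⁺] = 10^-1.06 = 0.087096
α₁ = 1/(1 + 0.013490 + 0.087096) = 1/1.1006 = 0.9086; α₂ = α₁·K2/[H⁺] = 0.07914
α₁ + 2α₂ = 1.0669
CA = 1.0669 × 2.22 = 2.37 mmol/kg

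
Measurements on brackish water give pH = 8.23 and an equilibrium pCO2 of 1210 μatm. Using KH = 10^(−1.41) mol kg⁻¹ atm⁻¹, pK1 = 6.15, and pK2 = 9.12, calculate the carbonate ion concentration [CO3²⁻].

[CO2*] = KH · pCO2 = 10^(−1.41) × 1210×10^-6 = 4.707×10^-5 mol/kg
α₀ = 1/(1 + K1/[H⁺] + K1K2/[H⁺]²) = 1/(1 + 10^+2.08 + 10^+1.19) = 0.007315
DIC = [CO2*]/α₀ = 4.707×10^-5 / 0.007315 = 6.436 mmol/kg
[CO3²⁻] = α₂·DIC; α₂ = 0.1133, so [CO3²⁻] = 0.1133 × 6.436 = 0.729 mmol/kg

[CO3²⁻] = 0.729 mmol/kg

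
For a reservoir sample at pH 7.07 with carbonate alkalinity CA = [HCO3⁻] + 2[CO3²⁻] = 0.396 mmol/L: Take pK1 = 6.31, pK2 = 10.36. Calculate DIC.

CA = [HCO3⁻] + 2[CO3²⁻] = (α₁ + 2α₂)·DIC
At pH 7.07: [H⁺]/K1 = 10^-0.76 = 0.17378, K2/[H⁺] = 10^-3.29 = 0.00051286
α₁ = 1/(1 + 0.17378 + 0.00051286) = 1/1.1743 = 0.8516; α₂ = α₁·K2/[H⁺] = 0.0004367
α₁ + 2α₂ = 0.8524
DIC = CA / (α₁ + 2α₂) = 0.396 / 0.8524 = 0.465 mmol/L

DIC = 0.465 mmol/L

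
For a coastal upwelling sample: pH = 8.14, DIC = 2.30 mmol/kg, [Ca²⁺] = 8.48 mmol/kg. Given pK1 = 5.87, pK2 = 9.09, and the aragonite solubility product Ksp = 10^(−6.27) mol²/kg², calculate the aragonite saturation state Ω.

Ω = 3.65

α₂ = 1 / (1 + [H⁺]/K2 + [H⁺]²/(K1K2)) = 1 / (1 + 10^+0.95 + 10^-1.32)
   = 1 / (1 + 8.9125 + 0.047863) = 1/9.9604 = 0.1004
[CO3²⁻] = α₂ × DIC = 0.1004 × 2.30 = 0.2309 mmol/kg
Ksp = 10^(−6.27) = 5.370×10^-7
Ω = [Ca²⁺][CO3²⁻]/Ksp = (8.48×10^-3)(2.309×10^-4) / 5.370×10^-7 = 3.65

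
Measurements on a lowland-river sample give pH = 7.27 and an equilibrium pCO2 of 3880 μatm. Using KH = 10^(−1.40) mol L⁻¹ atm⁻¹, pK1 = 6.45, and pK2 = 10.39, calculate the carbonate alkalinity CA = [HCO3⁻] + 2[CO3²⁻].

[CO2*] = KH · pCO2 = 10^(−1.40) × 3880×10^-6 = 1.545×10^-4 mol/L
α₀ = 1/(1 + K1/[H⁺] + K1K2/[H⁺]²) = 1/(1 + 10^+0.82 + 10^-2.30) = 0.1314
DIC = [CO2*]/α₀ = 1.545×10^-4 / 0.1314 = 1.176 mmol/L
CA = (α₁ + 2α₂)·DIC = (0.8680 + 2×0.0006584) × 1.176 = 1.02 mmol/L

CA = 1.02 mmol/L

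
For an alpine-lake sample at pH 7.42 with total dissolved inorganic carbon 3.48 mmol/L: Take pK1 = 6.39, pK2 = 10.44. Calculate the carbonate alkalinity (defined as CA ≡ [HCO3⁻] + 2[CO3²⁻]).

CA = 3.19 mmol/L

CA = [HCO3⁻] + 2[CO3²⁻] = (α₁ + 2α₂)·DIC
At pH 7.42: [H⁺]/K1 = 10^-1.03 = 0.093325, K2/[H⁺] = 10^-3.02 = 0.00095499
α₁ = 1/(1 + 0.093325 + 0.00095499) = 1/1.0943 = 0.9138; α₂ = α₁·K2/[H⁺] = 0.0008727
α₁ + 2α₂ = 0.9156
CA = 0.9156 × 3.48 = 3.19 mmol/L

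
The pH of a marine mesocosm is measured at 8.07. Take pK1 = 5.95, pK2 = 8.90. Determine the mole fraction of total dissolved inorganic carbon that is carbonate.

α₂ = 0.128

α₂ = 1 / (1 + [H⁺]/K2 + [H⁺]²/(K1K2)) = 1 / (1 + 10^+0.83 + 10^-1.29)
   = 1 / (1 + 6.7608 + 0.051286) = 1/7.8121 = 0.1280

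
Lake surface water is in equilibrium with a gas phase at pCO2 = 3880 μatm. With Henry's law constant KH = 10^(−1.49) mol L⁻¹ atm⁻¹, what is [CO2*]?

[CO2*] = 126 μmol/L

KH = 10^(−1.49) = 3.236×10^-2 mol L⁻¹ atm⁻¹
[CO2*] = KH · pCO2 = 3.236×10^-2 × 3880×10^-6 atm = 1.26×10^-4 mol/L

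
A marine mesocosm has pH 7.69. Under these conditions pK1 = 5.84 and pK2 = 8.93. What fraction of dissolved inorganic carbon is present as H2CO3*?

α₀ = 1 / (1 + K1/[H⁺] + K1K2/[H⁺]²) = 1 / (1 + 10^+1.85 + 10^+0.61)
   = 1 / (1 + 70.795 + 4.0738) = 1/75.868 = 0.01318

α₀ = 0.0132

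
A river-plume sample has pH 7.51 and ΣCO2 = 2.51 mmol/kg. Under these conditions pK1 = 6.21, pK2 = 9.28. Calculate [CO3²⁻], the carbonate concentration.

α₂ = 1 / (1 + [H⁺]/K2 + [H⁺]²/(K1K2)) = 1 / (1 + 10^+1.77 + 10^+0.47)
   = 1 / (1 + 58.884 + 2.9512) = 1/62.836 = 0.01591
[CO3²⁻] = α₂ × DIC = 0.01591 × 2.51 = 0.0399 mmol/kg

[CO3²⁻] = 0.0399 mmol/kg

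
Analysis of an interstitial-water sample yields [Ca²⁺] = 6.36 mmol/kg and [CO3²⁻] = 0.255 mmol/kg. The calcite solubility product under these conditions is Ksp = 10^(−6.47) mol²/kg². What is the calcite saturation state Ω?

Ksp = 10^(−6.47) = 3.388×10^-7
Ω = [Ca²⁺][CO3²⁻]/Ksp = (6.36×10^-3)(0.255×10^-3) / 3.388×10^-7 = 4.79

Ω = 4.79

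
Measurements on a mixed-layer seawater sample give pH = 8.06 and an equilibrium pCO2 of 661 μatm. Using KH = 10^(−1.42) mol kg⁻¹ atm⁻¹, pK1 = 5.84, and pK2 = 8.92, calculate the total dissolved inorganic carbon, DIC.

DIC = 4.77 mmol/kg

[CO2*] = KH · pCO2 = 10^(−1.42) × 661×10^-6 = 2.513×10^-5 mol/kg
α₀ = 1/(1 + K1/[H⁺] + K1K2/[H⁺]²) = 1/(1 + 10^+2.22 + 10^+1.36) = 0.005267
DIC = [CO2*]/α₀ = 2.513×10^-5 / 0.005267 = 4.77 mmol/kg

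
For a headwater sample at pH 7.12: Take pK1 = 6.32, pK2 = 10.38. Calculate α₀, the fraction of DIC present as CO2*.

α₀ = 1 / (1 + K1/[H⁺] + K1K2/[H⁺]²) = 1 / (1 + 10^+0.80 + 10^-2.46)
   = 1 / (1 + 6.3096 + 0.0034674) = 1/7.3130 = 0.1367

α₀ = 0.137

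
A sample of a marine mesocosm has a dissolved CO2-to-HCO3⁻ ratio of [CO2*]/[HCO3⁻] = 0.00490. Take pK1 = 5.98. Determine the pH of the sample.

pH = 8.29

From K1 = [H⁺][HCO3⁻]/[CO2*]:  pH = pK1 − log₁₀([CO2*]/[HCO3⁻])
log₁₀(0.00490) = -2.310
pH = 5.98 − (-2.310) = 8.29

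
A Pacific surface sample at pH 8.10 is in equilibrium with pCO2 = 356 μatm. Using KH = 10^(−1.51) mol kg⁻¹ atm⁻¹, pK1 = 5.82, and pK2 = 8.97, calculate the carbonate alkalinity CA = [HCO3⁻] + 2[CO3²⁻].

[CO2*] = KH · pCO2 = 10^(−1.51) × 356×10^-6 = 1.100×10^-5 mol/kg
α₀ = 1/(1 + K1/[H⁺] + K1K2/[H⁺]²) = 1/(1 + 10^+2.28 + 10^+1.41) = 0.004603
DIC = [CO2*]/α₀ = 1.100×10^-5 / 0.004603 = 2.390 mmol/kg
CA = (α₁ + 2α₂)·DIC = (0.8771 + 2×0.1183) × 2.390 = 2.66 mmol/kg

CA = 2.66 mmol/kg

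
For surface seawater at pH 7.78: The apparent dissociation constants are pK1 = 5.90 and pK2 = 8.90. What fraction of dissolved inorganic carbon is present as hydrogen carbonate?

α₁ = 1 / (1 + [H⁺]/K1 + K2/[H⁺]) = 1 / (1 + 10^-1.88 + 10^-1.12)
   = 1 / (1 + 0.013183 + 0.075858) = 1/1.0890 = 0.9182

α₁ = 0.918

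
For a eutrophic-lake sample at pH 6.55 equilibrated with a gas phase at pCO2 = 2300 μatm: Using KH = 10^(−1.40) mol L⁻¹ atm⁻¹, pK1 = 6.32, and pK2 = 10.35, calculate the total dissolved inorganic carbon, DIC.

DIC = 0.247 mmol/L

[CO2*] = KH · pCO2 = 10^(−1.40) × 2300×10^-6 = 9.156×10^-5 mol/L
α₀ = 1/(1 + K1/[H⁺] + K1K2/[H⁺]²) = 1/(1 + 10^+0.23 + 10^-3.57) = 0.3706
DIC = [CO2*]/α₀ = 9.156×10^-5 / 0.3706 = 0.247 mmol/L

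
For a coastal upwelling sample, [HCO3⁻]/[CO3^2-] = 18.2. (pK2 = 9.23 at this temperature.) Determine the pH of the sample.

pH = 7.97

From K2 = [H⁺][CO3^2-]/[HCO3⁻]:  pH = pK2 − log₁₀([HCO3⁻]/[CO3^2-])
log₁₀(18.2) = +1.260
pH = 9.23 − (+1.260) = 7.97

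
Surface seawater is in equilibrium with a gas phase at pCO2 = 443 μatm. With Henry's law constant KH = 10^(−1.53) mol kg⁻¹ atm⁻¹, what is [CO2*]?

[CO2*] = 13.1 μmol/kg

KH = 10^(−1.53) = 2.951×10^-2 mol kg⁻¹ atm⁻¹
[CO2*] = KH · pCO2 = 2.951×10^-2 × 443×10^-6 atm = 1.31×10^-5 mol/kg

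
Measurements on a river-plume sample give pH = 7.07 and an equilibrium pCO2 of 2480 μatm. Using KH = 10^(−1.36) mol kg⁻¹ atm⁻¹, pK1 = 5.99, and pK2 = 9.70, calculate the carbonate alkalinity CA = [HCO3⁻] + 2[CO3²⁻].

CA = 1.31 mmol/kg

[CO2*] = KH · pCO2 = 10^(−1.36) × 2480×10^-6 = 1.083×10^-4 mol/kg
α₀ = 1/(1 + K1/[H⁺] + K1K2/[H⁺]²) = 1/(1 + 10^+1.08 + 10^-1.55) = 0.07662
DIC = [CO2*]/α₀ = 1.083×10^-4 / 0.07662 = 1.413 mmol/kg
CA = (α₁ + 2α₂)·DIC = (0.9212 + 2×0.002160) × 1.413 = 1.31 mmol/kg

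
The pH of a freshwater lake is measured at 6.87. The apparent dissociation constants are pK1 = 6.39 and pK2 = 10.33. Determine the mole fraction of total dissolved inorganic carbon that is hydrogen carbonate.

α₁ = 0.751

α₁ = 1 / (1 + [H⁺]/K1 + K2/[H⁺]) = 1 / (1 + 10^-0.48 + 10^-3.46)
   = 1 / (1 + 0.33113 + 0.00034674) = 1/1.3315 = 0.7510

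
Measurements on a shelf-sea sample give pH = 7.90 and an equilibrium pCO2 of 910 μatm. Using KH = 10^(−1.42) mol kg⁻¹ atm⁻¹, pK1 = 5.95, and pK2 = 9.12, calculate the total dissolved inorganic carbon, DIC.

[CO2*] = KH · pCO2 = 10^(−1.42) × 910×10^-6 = 3.460×10^-5 mol/kg
α₀ = 1/(1 + K1/[H⁺] + K1K2/[H⁺]²) = 1/(1 + 10^+1.95 + 10^+0.73) = 0.01047
DIC = [CO2*]/α₀ = 3.460×10^-5 / 0.01047 = 3.30 mmol/kg

DIC = 3.30 mmol/kg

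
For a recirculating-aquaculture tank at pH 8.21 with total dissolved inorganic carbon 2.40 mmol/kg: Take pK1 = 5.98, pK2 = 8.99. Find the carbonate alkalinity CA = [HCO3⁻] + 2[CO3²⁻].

CA = [HCO3⁻] + 2[CO3²⁻] = (α₁ + 2α₂)·DIC
At pH 8.21: [H⁺]/K1 = 10^-2.23 = 0.0058884, K2/[H⁺] = 10^-0.78 = 0.16596
α₁ = 1/(1 + 0.0058884 + 0.16596) = 1/1.1718 = 0.8534; α₂ = α₁·K2/[H⁺] = 0.1416
α₁ + 2α₂ = 1.1366
CA = 1.1366 × 2.40 = 2.73 mmol/kg

CA = 2.73 mmol/kg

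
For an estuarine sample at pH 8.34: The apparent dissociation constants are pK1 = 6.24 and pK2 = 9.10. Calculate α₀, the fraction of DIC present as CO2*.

α₀ = 0.00672

α₀ = 1 / (1 + K1/[H⁺] + K1K2/[H⁺]²) = 1 / (1 + 10^+2.10 + 10^+1.34)
   = 1 / (1 + 125.89 + 21.878) = 1/148.77 = 0.006722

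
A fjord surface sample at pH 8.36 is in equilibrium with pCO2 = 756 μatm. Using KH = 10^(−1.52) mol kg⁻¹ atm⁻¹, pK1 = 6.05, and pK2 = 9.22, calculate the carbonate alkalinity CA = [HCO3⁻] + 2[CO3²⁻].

[CO2*] = KH · pCO2 = 10^(−1.52) × 756×10^-6 = 2.283×10^-5 mol/kg
α₀ = 1/(1 + K1/[H⁺] + K1K2/[H⁺]²) = 1/(1 + 10^+2.31 + 10^+1.45) = 0.004285
DIC = [CO2*]/α₀ = 2.283×10^-5 / 0.004285 = 5.328 mmol/kg
CA = (α₁ + 2α₂)·DIC = (0.8749 + 2×0.1208) × 5.328 = 5.95 mmol/kg

CA = 5.95 mmol/kg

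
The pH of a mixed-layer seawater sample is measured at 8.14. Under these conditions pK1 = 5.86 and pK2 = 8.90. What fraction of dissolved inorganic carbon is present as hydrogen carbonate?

α₁ = 1 / (1 + [H⁺]/K1 + K2/[H⁺]) = 1 / (1 + 10^-2.28 + 10^-0.76)
   = 1 / (1 + 0.0052481 + 0.17378) = 1/1.1790 = 0.8482

α₁ = 0.848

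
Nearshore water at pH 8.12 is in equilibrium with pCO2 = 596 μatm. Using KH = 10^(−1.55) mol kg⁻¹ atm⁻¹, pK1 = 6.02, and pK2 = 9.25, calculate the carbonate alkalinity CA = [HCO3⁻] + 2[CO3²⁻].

[CO2*] = KH · pCO2 = 10^(−1.55) × 596×10^-6 = 1.680×10^-5 mol/kg
α₀ = 1/(1 + K1/[H⁺] + K1K2/[H⁺]²) = 1/(1 + 10^+2.10 + 10^+0.97) = 0.007341
DIC = [CO2*]/α₀ = 1.680×10^-5 / 0.007341 = 2.288 mmol/kg
CA = (α₁ + 2α₂)·DIC = (0.9242 + 2×0.06851) × 2.288 = 2.43 mmol/kg

CA = 2.43 mmol/kg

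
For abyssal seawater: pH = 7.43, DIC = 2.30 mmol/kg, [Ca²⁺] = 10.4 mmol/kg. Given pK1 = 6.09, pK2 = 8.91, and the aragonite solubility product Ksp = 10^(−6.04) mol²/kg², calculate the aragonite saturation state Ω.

α₂ = 1 / (1 + [H⁺]/K2 + [H⁺]²/(K1K2)) = 1 / (1 + 10^+1.48 + 10^+0.14)
   = 1 / (1 + 30.200 + 1.3804) = 1/32.580 = 0.03069
[CO3²⁻] = α₂ × DIC = 0.03069 × 2.30 = 0.07060 mmol/kg
Ksp = 10^(−6.04) = 9.120×10^-7
Ω = [Ca²⁺][CO3²⁻]/Ksp = (10.4×10^-3)(7.060×10^-5) / 9.120×10^-7 = 0.805

Ω = 0.805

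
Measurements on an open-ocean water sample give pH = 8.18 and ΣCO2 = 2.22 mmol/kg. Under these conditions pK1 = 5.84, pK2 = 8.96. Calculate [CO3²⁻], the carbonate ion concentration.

[CO3²⁻] = 0.315 mmol/kg

α₂ = 1 / (1 + [H⁺]/K2 + [H⁺]²/(K1K2)) = 1 / (1 + 10^+0.78 + 10^-1.56)
   = 1 / (1 + 6.0256 + 0.027542) = 1/7.0531 = 0.1418
[CO3²⁻] = α₂ × DIC = 0.1418 × 2.22 = 0.315 mmol/kg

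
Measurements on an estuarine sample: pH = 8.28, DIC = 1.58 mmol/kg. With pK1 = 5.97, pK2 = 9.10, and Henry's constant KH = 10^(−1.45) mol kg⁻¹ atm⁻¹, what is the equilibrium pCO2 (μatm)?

α₀ = 1 / (1 + K1/[H⁺] + K1K2/[H⁺]²) = 1 / (1 + 10^+2.31 + 10^+1.49)
   = 1 / (1 + 204.17 + 30.903) = 1/236.08 = 0.004236
[CO2*] = α₀ × DIC = 0.004236 × 1.58 = 0.006693 mmol/kg = 6.693 μmol/kg
pCO2 = [CO2*]/KH = 6.693×10^-6 / 3.548×10^-2 = 189 μatm

pCO2 = 189 μatm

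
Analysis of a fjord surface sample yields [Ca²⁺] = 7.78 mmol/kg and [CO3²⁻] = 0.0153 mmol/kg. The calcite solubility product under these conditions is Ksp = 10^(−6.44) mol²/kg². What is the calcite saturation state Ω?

Ω = 0.328

Ksp = 10^(−6.44) = 3.631×10^-7
Ω = [Ca²⁺][CO3²⁻]/Ksp = (7.78×10^-3)(0.0153×10^-3) / 3.631×10^-7 = 0.328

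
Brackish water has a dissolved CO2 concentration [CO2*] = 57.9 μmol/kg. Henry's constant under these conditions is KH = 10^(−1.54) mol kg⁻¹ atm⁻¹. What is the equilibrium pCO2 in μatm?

KH = 10^(−1.54) = 2.884×10^-2 mol kg⁻¹ atm⁻¹
pCO2 = [CO2*]/KH = 57.9×10^-6 / 2.884×10^-2 = 2.01×10^-3 atm = 2010 μatm

pCO2 = 2010 μatm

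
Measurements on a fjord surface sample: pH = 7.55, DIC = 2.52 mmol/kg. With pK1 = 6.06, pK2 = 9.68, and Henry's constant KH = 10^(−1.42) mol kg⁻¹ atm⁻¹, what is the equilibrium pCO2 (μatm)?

pCO2 = 2060 μatm

α₀ = 1 / (1 + K1/[H⁺] + K1K2/[H⁺]²) = 1 / (1 + 10^+1.49 + 10^-0.64)
   = 1 / (1 + 30.903 + 0.22909) = 1/32.132 = 0.03112
[CO2*] = α₀ × DIC = 0.03112 × 2.52 = 0.07843 mmol/kg
pCO2 = [CO2*]/KH = 7.843×10^-5 / 3.802×10^-2 = 2060 μatm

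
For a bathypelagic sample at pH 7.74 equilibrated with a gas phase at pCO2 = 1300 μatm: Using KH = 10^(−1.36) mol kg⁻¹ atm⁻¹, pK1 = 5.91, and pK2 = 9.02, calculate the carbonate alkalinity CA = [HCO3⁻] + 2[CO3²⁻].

CA = 4.24 mmol/kg

[CO2*] = KH · pCO2 = 10^(−1.36) × 1300×10^-6 = 5.675×10^-5 mol/kg
α₀ = 1/(1 + K1/[H⁺] + K1K2/[H⁺]²) = 1/(1 + 10^+1.83 + 10^+0.55) = 0.01386
DIC = [CO2*]/α₀ = 5.675×10^-5 / 0.01386 = 4.095 mmol/kg
CA = (α₁ + 2α₂)·DIC = (0.9370 + 2×0.04917) × 4.095 = 4.24 mmol/kg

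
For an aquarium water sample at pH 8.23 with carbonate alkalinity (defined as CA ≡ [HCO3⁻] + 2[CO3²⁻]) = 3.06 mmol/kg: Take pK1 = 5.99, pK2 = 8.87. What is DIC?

CA = [HCO3⁻] + 2[CO3²⁻] = (α₁ + 2α₂)·DIC
At pH 8.23: [H⁺]/K1 = 10^-2.24 = 0.0057544, K2/[H⁺] = 10^-0.64 = 0.22909
α₁ = 1/(1 + 0.0057544 + 0.22909) = 1/1.2348 = 0.8098; α₂ = α₁·K2/[H⁺] = 0.1855
α₁ + 2α₂ = 1.1809
DIC = CA / (α₁ + 2α₂) = 3.06 / 1.1809 = 2.59 mmol/kg

DIC = 2.59 mmol/kg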